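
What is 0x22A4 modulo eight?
Convert 0x22A4 (hexadecimal) → 2×4096 + 2×256 + 10×16 + 4 = 8868 (decimal)
Convert eight (English words) → 8 (decimal)
Compute 8868 mod 8 = 4
4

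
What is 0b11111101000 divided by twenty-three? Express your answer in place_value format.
Convert 0b11111101000 (binary) → 1024 + 512 + 256 + 128 + 64 + 32 + 8 = 2024 (decimal)
Convert twenty-three (English words) → 23 (decimal)
Compute 2024 ÷ 23 = 88
Convert 88 (decimal) → 88 = 8×10 + 8 → 8 tens, 8 ones (place-value notation)
8 tens, 8 ones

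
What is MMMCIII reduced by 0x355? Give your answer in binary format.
Convert MMMCIII (Roman numeral) → 1000 + 1000 + 1000 + 100 + 1 + 1 + 1 = 3103 (decimal)
Convert 0x355 (hexadecimal) → 3×256 + 5×16 + 5 = 853 (decimal)
Compute 3103 - 853 = 2250
Convert 2250 (decimal) → 2250 = 2048 + 128 + 64 + 8 + 2 → 0b100011001010 (binary)
0b100011001010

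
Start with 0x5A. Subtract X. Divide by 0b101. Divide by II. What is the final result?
Convert 0x5A (hexadecimal) → 5×16 + 10 = 90 (decimal)
Start: 90
Convert X (Roman numeral) → 10 (decimal)
90 - 10 = 80
Convert 0b101 (binary) → 4 + 1 = 5 (decimal)
80 ÷ 5 = 16
Convert II (Roman numeral) → 1 + 1 = 2 (decimal)
16 ÷ 2 = 8
8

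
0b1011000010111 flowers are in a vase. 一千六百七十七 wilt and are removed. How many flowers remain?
Convert 0b1011000010111 (binary) → 4096 + 1024 + 512 + 16 + 4 + 2 + 1 = 5655 (decimal)
Convert 一千六百七十七 (Chinese numeral) → 1×1000 + 6×100 + 7×10 + 7 = 1677 (decimal)
Compute 5655 - 1677 = 3978
3978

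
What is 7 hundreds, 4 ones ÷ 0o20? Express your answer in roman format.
Convert 7 hundreds, 4 ones (place-value notation) → 7×100 + 4 = 704 (decimal)
Convert 0o20 (octal) → 2×8 = 16 (decimal)
Compute 704 ÷ 16 = 44
Convert 44 (decimal) → 44 = 40 + 4 → XLIV (Roman numeral)
XLIV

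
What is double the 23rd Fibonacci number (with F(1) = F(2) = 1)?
The 23rd Fibonacci number (with F(1) = F(2) = 1) = 28657
Compute 28657 × 2 = 57314
57314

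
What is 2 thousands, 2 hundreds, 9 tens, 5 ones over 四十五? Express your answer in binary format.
Convert 2 thousands, 2 hundreds, 9 tens, 5 ones (place-value notation) → 2×1000 + 2×100 + 9×10 + 5 = 2295 (decimal)
Convert 四十五 (Chinese numeral) → 4×10 + 5 = 45 (decimal)
Compute 2295 ÷ 45 = 51
Convert 51 (decimal) → 51 = 32 + 16 + 2 + 1 → 0b110011 (binary)
0b110011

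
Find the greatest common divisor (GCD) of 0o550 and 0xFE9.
Convert 0o550 (octal) → 5×64 + 5×8 = 360 (decimal)
Convert 0xFE9 (hexadecimal) → 15×256 + 14×16 + 9 = 4073 (decimal)
Compute gcd(360, 4073) = 1
1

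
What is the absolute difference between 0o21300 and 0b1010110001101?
Convert 0o21300 (octal) → 2×4096 + 1×512 + 3×64 = 8896 (decimal)
Convert 0b1010110001101 (binary) → 4096 + 1024 + 256 + 128 + 8 + 4 + 1 = 5517 (decimal)
Compute |8896 - 5517| = 3379
3379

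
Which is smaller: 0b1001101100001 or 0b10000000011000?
Convert 0b1001101100001 (binary) → 4096 + 512 + 256 + 64 + 32 + 1 = 4961 (decimal)
Convert 0b10000000011000 (binary) → 8192 + 16 + 8 = 8216 (decimal)
Compare 4961 vs 8216: smaller = 4961
4961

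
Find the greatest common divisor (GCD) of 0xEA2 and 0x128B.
Convert 0xEA2 (hexadecimal) → 14×256 + 10×16 + 2 = 3746 (decimal)
Convert 0x128B (hexadecimal) → 1×4096 + 2×256 + 8×16 + 11 = 4747 (decimal)
Compute gcd(3746, 4747) = 1
1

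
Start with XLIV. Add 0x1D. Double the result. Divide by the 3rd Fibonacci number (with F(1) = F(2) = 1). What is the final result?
Convert XLIV (Roman numeral) → 40 + 4 = 44 (decimal)
Start: 44
Convert 0x1D (hexadecimal) → 1×16 + 13 = 29 (decimal)
44 + 29 = 73
73 × 2 = 146
Convert the 3rd Fibonacci number (with F(1) = F(2) = 1) (Fibonacci index) → 1, 1, 2 → 2 (decimal)
146 ÷ 2 = 73
73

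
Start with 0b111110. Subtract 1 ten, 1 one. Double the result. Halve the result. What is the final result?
Convert 0b111110 (binary) → 32 + 16 + 8 + 4 + 2 = 62 (decimal)
Start: 62
Convert 1 ten, 1 one (place-value notation) → 1×10 + 1 = 11 (decimal)
62 - 11 = 51
51 × 2 = 102
102 ÷ 2 = 51
51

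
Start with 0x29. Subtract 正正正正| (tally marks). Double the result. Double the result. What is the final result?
Convert 0x29 (hexadecimal) → 2×16 + 9 = 41 (decimal)
Start: 41
Convert 正正正正| (tally marks) → 5 + 5 + 5 + 5 + 1 = 21 (decimal)
41 - 21 = 20
20 × 2 = 40
40 × 2 = 80
80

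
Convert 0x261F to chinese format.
Convert 0x261F (hexadecimal) → 2×4096 + 6×256 + 1×16 + 15 = 9759 (decimal)
Convert 9759 (decimal) → 9759 = 9×1000 + 7×100 + 5×10 + 9 → 九千七百五十九 (Chinese numeral)
九千七百五十九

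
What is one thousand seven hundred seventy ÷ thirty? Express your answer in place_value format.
Convert one thousand seven hundred seventy (English words) → 1×1000 + 7×100 + 70 = 1770 (decimal)
Convert thirty (English words) → 30 (decimal)
Compute 1770 ÷ 30 = 59
Convert 59 (decimal) → 59 = 5×10 + 9 → 5 tens, 9 ones (place-value notation)
5 tens, 9 ones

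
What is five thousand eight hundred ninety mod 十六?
Convert five thousand eight hundred ninety (English words) → 5×1000 + 8×100 + 90 = 5890 (decimal)
Convert 十六 (Chinese numeral) → 1×10 + 6 = 16 (decimal)
Compute 5890 mod 16 = 2
2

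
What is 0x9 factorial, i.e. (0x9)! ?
Convert 0x9 (hexadecimal) → 9 (decimal)
Compute 9! = 362880
362880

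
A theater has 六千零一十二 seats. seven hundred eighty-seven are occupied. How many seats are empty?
Convert 六千零一十二 (Chinese numeral) → 6×1000 + 1×10 + 2 = 6012 (decimal)
Convert seven hundred eighty-seven (English words) → 7×100 + 87 = 787 (decimal)
Compute 6012 - 787 = 5225
5225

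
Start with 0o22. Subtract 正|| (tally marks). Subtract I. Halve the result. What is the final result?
Convert 0o22 (octal) → 2×8 + 2 = 18 (decimal)
Start: 18
Convert 正|| (tally marks) → 5 + 2 = 7 (decimal)
18 - 7 = 11
Convert I (Roman numeral) → 1 (decimal)
11 - 1 = 10
10 ÷ 2 = 5
5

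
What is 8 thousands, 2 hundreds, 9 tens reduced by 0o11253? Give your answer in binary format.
Convert 8 thousands, 2 hundreds, 9 tens (place-value notation) → 8×1000 + 2×100 + 9×10 = 8290 (decimal)
Convert 0o11253 (octal) → 1×4096 + 1×512 + 2×64 + 5×8 + 3 = 4779 (decimal)
Compute 8290 - 4779 = 3511
Convert 3511 (decimal) → 3511 = 2048 + 1024 + 256 + 128 + 32 + 16 + 4 + 2 + 1 → 0b110110110111 (binary)
0b110110110111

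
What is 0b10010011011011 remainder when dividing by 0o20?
Convert 0b10010011011011 (binary) → 8192 + 1024 + 128 + 64 + 16 + 8 + 2 + 1 = 9435 (decimal)
Convert 0o20 (octal) → 2×8 = 16 (decimal)
Compute 9435 mod 16 = 11
11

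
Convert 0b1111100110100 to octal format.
Convert 0b1111100110100 (binary) → 4096 + 2048 + 1024 + 512 + 256 + 32 + 16 + 4 = 7988 (decimal)
Convert 7988 (decimal) → 7988 = 1×4096 + 7×512 + 4×64 + 6×8 + 4 → 0o17464 (octal)
0o17464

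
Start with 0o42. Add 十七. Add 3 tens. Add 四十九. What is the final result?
Convert 0o42 (octal) → 4×8 + 2 = 34 (decimal)
Start: 34
Convert 十七 (Chinese numeral) → 1×10 + 7 = 17 (decimal)
34 + 17 = 51
Convert 3 tens (place-value notation) → 3×10 = 30 (decimal)
51 + 30 = 81
Convert 四十九 (Chinese numeral) → 4×10 + 9 = 49 (decimal)
81 + 49 = 130
130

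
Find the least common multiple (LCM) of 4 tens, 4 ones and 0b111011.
Convert 4 tens, 4 ones (place-value notation) → 4×10 + 4 = 44 (decimal)
Convert 0b111011 (binary) → 32 + 16 + 8 + 2 + 1 = 59 (decimal)
Compute lcm(44, 59) = 2596
2596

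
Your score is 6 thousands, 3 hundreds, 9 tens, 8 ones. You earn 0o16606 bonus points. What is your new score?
Convert 6 thousands, 3 hundreds, 9 tens, 8 ones (place-value notation) → 6×1000 + 3×100 + 9×10 + 8 = 6398 (decimal)
Convert 0o16606 (octal) → 1×4096 + 6×512 + 6×64 + 6 = 7558 (decimal)
Compute 6398 + 7558 = 13956
13956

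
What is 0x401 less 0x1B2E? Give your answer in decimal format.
Convert 0x401 (hexadecimal) → 4×256 + 1 = 1025 (decimal)
Convert 0x1B2E (hexadecimal) → 1×4096 + 11×256 + 2×16 + 14 = 6958 (decimal)
Compute 1025 - 6958 = -5933
-5933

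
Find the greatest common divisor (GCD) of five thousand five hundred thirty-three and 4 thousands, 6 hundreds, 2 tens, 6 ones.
Convert five thousand five hundred thirty-three (English words) → 5×1000 + 5×100 + 33 = 5533 (decimal)
Convert 4 thousands, 6 hundreds, 2 tens, 6 ones (place-value notation) → 4×1000 + 6×100 + 2×10 + 6 = 4626 (decimal)
Compute gcd(5533, 4626) = 1
1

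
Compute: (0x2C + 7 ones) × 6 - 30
Convert 0x2C (hexadecimal) → 2×16 + 12 = 44 (decimal)
Convert 7 ones (place-value notation) → 7 (decimal)
Expression in decimal: (44 + 7) × 6 - 30
Parentheses first: 44 + 7 = 51
Multiply: 51 × 6 = 306
Subtract: 306 - 30 = 276
276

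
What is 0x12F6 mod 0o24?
Convert 0x12F6 (hexadecimal) → 1×4096 + 2×256 + 15×16 + 6 = 4854 (decimal)
Convert 0o24 (octal) → 2×8 + 4 = 20 (decimal)
Compute 4854 mod 20 = 14
14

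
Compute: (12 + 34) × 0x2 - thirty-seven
Convert 0x2 (hexadecimal) → 2 (decimal)
Convert thirty-seven (English words) → 37 (decimal)
Expression in decimal: (12 + 34) × 2 - 37
Parentheses first: 12 + 34 = 46
Multiply: 46 × 2 = 92
Subtract: 92 - 37 = 55
55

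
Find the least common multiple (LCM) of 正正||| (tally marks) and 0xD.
Convert 正正||| (tally marks) → 5 + 5 + 3 = 13 (decimal)
Convert 0xD (hexadecimal) → 13 (decimal)
Compute lcm(13, 13) = 13
13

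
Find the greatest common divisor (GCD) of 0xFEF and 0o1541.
Convert 0xFEF (hexadecimal) → 15×256 + 14×16 + 15 = 4079 (decimal)
Convert 0o1541 (octal) → 1×512 + 5×64 + 4×8 + 1 = 865 (decimal)
Compute gcd(4079, 865) = 1
1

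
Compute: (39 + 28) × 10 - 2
Parentheses first: 39 + 28 = 67
Multiply: 67 × 10 = 670
Subtract: 670 - 2 = 668
668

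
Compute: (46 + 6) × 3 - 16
Parentheses first: 46 + 6 = 52
Multiply: 52 × 3 = 156
Subtract: 156 - 16 = 140
140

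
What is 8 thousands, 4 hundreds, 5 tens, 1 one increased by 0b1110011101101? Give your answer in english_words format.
Convert 8 thousands, 4 hundreds, 5 tens, 1 one (place-value notation) → 8×1000 + 4×100 + 5×10 + 1 = 8451 (decimal)
Convert 0b1110011101101 (binary) → 4096 + 2048 + 1024 + 128 + 64 + 32 + 8 + 4 + 1 = 7405 (decimal)
Compute 8451 + 7405 = 15856
Convert 15856 (decimal) → 15856 = 15×1000 + 8×100 + 56 → fifteen thousand eight hundred fifty-six (English words)
fifteen thousand eight hundred fifty-six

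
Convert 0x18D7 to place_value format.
Convert 0x18D7 (hexadecimal) → 1×4096 + 8×256 + 13×16 + 7 = 6359 (decimal)
Convert 6359 (decimal) → 6359 = 6×1000 + 3×100 + 5×10 + 9 → 6 thousands, 3 hundreds, 5 tens, 9 ones (place-value notation)
6 thousands, 3 hundreds, 5 tens, 9 ones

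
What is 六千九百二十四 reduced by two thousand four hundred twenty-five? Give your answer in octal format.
Convert 六千九百二十四 (Chinese numeral) → 6×1000 + 9×100 + 2×10 + 4 = 6924 (decimal)
Convert two thousand four hundred twenty-five (English words) → 2×1000 + 4×100 + 25 = 2425 (decimal)
Compute 6924 - 2425 = 4499
Convert 4499 (decimal) → 4499 = 1×4096 + 6×64 + 2×8 + 3 → 0o10623 (octal)
0o10623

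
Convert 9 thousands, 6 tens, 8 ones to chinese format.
Convert 9 thousands, 6 tens, 8 ones (place-value notation) → 9×1000 + 6×10 + 8 = 9068 (decimal)
Convert 9068 (decimal) → 9068 = 9×1000 + 6×10 + 8 → 九千零六十八 (Chinese numeral)
九千零六十八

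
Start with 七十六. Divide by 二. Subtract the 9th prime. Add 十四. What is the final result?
Convert 七十六 (Chinese numeral) → 7×10 + 6 = 76 (decimal)
Start: 76
Convert 二 (Chinese numeral) → 2 (decimal)
76 ÷ 2 = 38
Convert the 9th prime (prime index) → 23 (decimal)
38 - 23 = 15
Convert 十四 (Chinese numeral) → 1×10 + 4 = 14 (decimal)
15 + 14 = 29
29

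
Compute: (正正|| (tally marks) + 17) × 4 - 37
Convert 正正|| (tally marks) → 5 + 5 + 2 = 12 (decimal)
Expression in decimal: (12 + 17) × 4 - 37
Parentheses first: 12 + 17 = 29
Multiply: 29 × 4 = 116
Subtract: 116 - 37 = 79
79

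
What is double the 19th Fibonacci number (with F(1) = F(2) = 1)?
The 19th Fibonacci number (with F(1) = F(2) = 1) = 4181
Compute 4181 × 2 = 8362
8362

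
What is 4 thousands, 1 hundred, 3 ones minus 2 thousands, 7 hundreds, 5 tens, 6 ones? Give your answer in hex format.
Convert 4 thousands, 1 hundred, 3 ones (place-value notation) → 4×1000 + 1×100 + 3 = 4103 (decimal)
Convert 2 thousands, 7 hundreds, 5 tens, 6 ones (place-value notation) → 2×1000 + 7×100 + 5×10 + 6 = 2756 (decimal)
Compute 4103 - 2756 = 1347
Convert 1347 (decimal) → 1347 = 5×256 + 4×16 + 3 → 0x543 (hexadecimal)
0x543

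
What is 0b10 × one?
Convert 0b10 (binary) → 2 (decimal)
Convert one (English words) → 1 (decimal)
Compute 2 × 1 = 2
2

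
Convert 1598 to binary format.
Convert 1598 (decimal) → 1598 = 1024 + 512 + 32 + 16 + 8 + 4 + 2 → 0b11000111110 (binary)
0b11000111110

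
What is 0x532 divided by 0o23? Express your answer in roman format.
Convert 0x532 (hexadecimal) → 5×256 + 3×16 + 2 = 1330 (decimal)
Convert 0o23 (octal) → 2×8 + 3 = 19 (decimal)
Compute 1330 ÷ 19 = 70
Convert 70 (decimal) → 70 = 50 + 10 + 10 → LXX (Roman numeral)
LXX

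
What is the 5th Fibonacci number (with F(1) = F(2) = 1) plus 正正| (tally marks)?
The 5th Fibonacci number (with F(1) = F(2) = 1): 1, 1, 2, 3, 5 → 5
Convert 正正| (tally marks) → 5 + 5 + 1 = 11 (decimal)
Compute 5 + 11 = 16
16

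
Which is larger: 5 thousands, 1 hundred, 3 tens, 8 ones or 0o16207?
Convert 5 thousands, 1 hundred, 3 tens, 8 ones (place-value notation) → 5×1000 + 1×100 + 3×10 + 8 = 5138 (decimal)
Convert 0o16207 (octal) → 1×4096 + 6×512 + 2×64 + 7 = 7303 (decimal)
Compare 5138 vs 7303: larger = 7303
7303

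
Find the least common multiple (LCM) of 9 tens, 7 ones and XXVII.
Convert 9 tens, 7 ones (place-value notation) → 9×10 + 7 = 97 (decimal)
Convert XXVII (Roman numeral) → 10 + 10 + 5 + 1 + 1 = 27 (decimal)
Compute lcm(97, 27) = 2619
2619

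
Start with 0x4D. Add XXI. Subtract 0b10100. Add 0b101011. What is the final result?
Convert 0x4D (hexadecimal) → 4×16 + 13 = 77 (decimal)
Start: 77
Convert XXI (Roman numeral) → 10 + 10 + 1 = 21 (decimal)
77 + 21 = 98
Convert 0b10100 (binary) → 16 + 4 = 20 (decimal)
98 - 20 = 78
Convert 0b101011 (binary) → 32 + 8 + 2 + 1 = 43 (decimal)
78 + 43 = 121
121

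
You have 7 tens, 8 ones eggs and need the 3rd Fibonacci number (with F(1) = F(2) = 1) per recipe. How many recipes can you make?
Convert 7 tens, 8 ones (place-value notation) → 7×10 + 8 = 78 (decimal)
Convert the 3rd Fibonacci number (with F(1) = F(2) = 1) (Fibonacci index) → 1, 1, 2 → 2 (decimal)
Compute 78 ÷ 2 = 39
39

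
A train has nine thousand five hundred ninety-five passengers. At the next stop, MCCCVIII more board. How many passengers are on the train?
Convert nine thousand five hundred ninety-five (English words) → 9×1000 + 5×100 + 95 = 9595 (decimal)
Convert MCCCVIII (Roman numeral) → 1000 + 100 + 100 + 100 + 5 + 1 + 1 + 1 = 1308 (decimal)
Compute 9595 + 1308 = 10903
10903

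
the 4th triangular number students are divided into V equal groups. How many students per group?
Convert the 4th triangular number (triangular index) → 4×5/2 = 10 (decimal)
Convert V (Roman numeral) → 5 (decimal)
Compute 10 ÷ 5 = 2
2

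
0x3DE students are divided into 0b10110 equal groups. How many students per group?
Convert 0x3DE (hexadecimal) → 3×256 + 13×16 + 14 = 990 (decimal)
Convert 0b10110 (binary) → 16 + 4 + 2 = 22 (decimal)
Compute 990 ÷ 22 = 45
45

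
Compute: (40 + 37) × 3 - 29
Parentheses first: 40 + 37 = 77
Multiply: 77 × 3 = 231
Subtract: 231 - 29 = 202
202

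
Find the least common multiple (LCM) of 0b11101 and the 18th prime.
Convert 0b11101 (binary) → 16 + 8 + 4 + 1 = 29 (decimal)
Convert the 18th prime (prime index) → 61 (decimal)
Compute lcm(29, 61) = 1769
1769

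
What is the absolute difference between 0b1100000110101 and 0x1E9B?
Convert 0b1100000110101 (binary) → 4096 + 2048 + 32 + 16 + 4 + 1 = 6197 (decimal)
Convert 0x1E9B (hexadecimal) → 1×4096 + 14×256 + 9×16 + 11 = 7835 (decimal)
Compute |6197 - 7835| = 1638
1638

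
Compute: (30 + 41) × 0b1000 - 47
Convert 0b1000 (binary) → 8 (decimal)
Expression in decimal: (30 + 41) × 8 - 47
Parentheses first: 30 + 41 = 71
Multiply: 71 × 8 = 568
Subtract: 568 - 47 = 521
521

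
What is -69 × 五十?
Convert 五十 (Chinese numeral) → 5×10 = 50 (decimal)
Compute -69 × 50 = -3450
-3450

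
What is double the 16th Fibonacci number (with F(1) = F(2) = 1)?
The 16th Fibonacci number (with F(1) = F(2) = 1) = 987
Compute 987 × 2 = 1974
1974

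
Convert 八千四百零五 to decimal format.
Convert 八千四百零五 (Chinese numeral) → 8×1000 + 4×100 + 5 = 8405 (decimal)
8405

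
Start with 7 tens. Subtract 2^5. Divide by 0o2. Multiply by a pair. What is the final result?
Convert 7 tens (place-value notation) → 7×10 = 70 (decimal)
Start: 70
Convert 2^5 (power) → 32 (decimal)
70 - 32 = 38
Convert 0o2 (octal) → 2 (decimal)
38 ÷ 2 = 19
Convert a pair (colloquial) → 2 (decimal)
19 × 2 = 38
38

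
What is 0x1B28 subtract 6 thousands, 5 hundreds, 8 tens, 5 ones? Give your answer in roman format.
Convert 0x1B28 (hexadecimal) → 1×4096 + 11×256 + 2×16 + 8 = 6952 (decimal)
Convert 6 thousands, 5 hundreds, 8 tens, 5 ones (place-value notation) → 6×1000 + 5×100 + 8×10 + 5 = 6585 (decimal)
Compute 6952 - 6585 = 367
Convert 367 (decimal) → 367 = 100 + 100 + 100 + 50 + 10 + 5 + 1 + 1 → CCCLXVII (Roman numeral)
CCCLXVII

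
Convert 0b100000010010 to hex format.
Convert 0b100000010010 (binary) → 2048 + 16 + 2 = 2066 (decimal)
Convert 2066 (decimal) → 2066 = 8×256 + 1×16 + 2 → 0x812 (hexadecimal)
0x812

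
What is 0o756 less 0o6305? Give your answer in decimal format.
Convert 0o756 (octal) → 7×64 + 5×8 + 6 = 494 (decimal)
Convert 0o6305 (octal) → 6×512 + 3×64 + 5 = 3269 (decimal)
Compute 494 - 3269 = -2775
-2775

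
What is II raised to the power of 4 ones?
Convert II (Roman numeral) → 1 + 1 = 2 (decimal)
Convert 4 ones (place-value notation) → 4 (decimal)
Compute 2 ^ 4 = 16
16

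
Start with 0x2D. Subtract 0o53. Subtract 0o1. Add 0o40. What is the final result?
Convert 0x2D (hexadecimal) → 2×16 + 13 = 45 (decimal)
Start: 45
Convert 0o53 (octal) → 5×8 + 3 = 43 (decimal)
45 - 43 = 2
Convert 0o1 (octal) → 1 (decimal)
2 - 1 = 1
Convert 0o40 (octal) → 4×8 = 32 (decimal)
1 + 32 = 33
33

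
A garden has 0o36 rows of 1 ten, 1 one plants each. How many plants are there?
Convert 1 ten, 1 one (place-value notation) → 1×10 + 1 = 11 (decimal)
Convert 0o36 (octal) → 3×8 + 6 = 30 (decimal)
Compute 11 × 30 = 330
330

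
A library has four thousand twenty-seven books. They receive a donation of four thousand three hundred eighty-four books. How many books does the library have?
Convert four thousand twenty-seven (English words) → 4×1000 + 27 = 4027 (decimal)
Convert four thousand three hundred eighty-four (English words) → 4×1000 + 3×100 + 84 = 4384 (decimal)
Compute 4027 + 4384 = 8411
8411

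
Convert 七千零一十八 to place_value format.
Convert 七千零一十八 (Chinese numeral) → 7×1000 + 1×10 + 8 = 7018 (decimal)
Convert 7018 (decimal) → 7018 = 7×1000 + 1×10 + 8 → 7 thousands, 1 ten, 8 ones (place-value notation)
7 thousands, 1 ten, 8 ones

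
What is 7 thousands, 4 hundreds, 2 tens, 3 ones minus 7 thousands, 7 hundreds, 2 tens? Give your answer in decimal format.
Convert 7 thousands, 4 hundreds, 2 tens, 3 ones (place-value notation) → 7×1000 + 4×100 + 2×10 + 3 = 7423 (decimal)
Convert 7 thousands, 7 hundreds, 2 tens (place-value notation) → 7×1000 + 7×100 + 2×10 = 7720 (decimal)
Compute 7423 - 7720 = -297
-297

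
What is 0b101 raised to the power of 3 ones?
Convert 0b101 (binary) → 4 + 1 = 5 (decimal)
Convert 3 ones (place-value notation) → 3 (decimal)
Compute 5 ^ 3 = 125
125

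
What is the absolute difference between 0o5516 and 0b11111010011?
Convert 0o5516 (octal) → 5×512 + 5×64 + 1×8 + 6 = 2894 (decimal)
Convert 0b11111010011 (binary) → 1024 + 512 + 256 + 128 + 64 + 16 + 2 + 1 = 2003 (decimal)
Compute |2894 - 2003| = 891
891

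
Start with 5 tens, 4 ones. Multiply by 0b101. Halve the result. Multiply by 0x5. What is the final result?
Convert 5 tens, 4 ones (place-value notation) → 5×10 + 4 = 54 (decimal)
Start: 54
Convert 0b101 (binary) → 4 + 1 = 5 (decimal)
54 × 5 = 270
270 ÷ 2 = 135
Convert 0x5 (hexadecimal) → 5 (decimal)
135 × 5 = 675
675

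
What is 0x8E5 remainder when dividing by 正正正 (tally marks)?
Convert 0x8E5 (hexadecimal) → 8×256 + 14×16 + 5 = 2277 (decimal)
Convert 正正正 (tally marks) → 5 + 5 + 5 = 15 (decimal)
Compute 2277 mod 15 = 12
12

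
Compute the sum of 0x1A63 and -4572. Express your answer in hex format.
Convert 0x1A63 (hexadecimal) → 1×4096 + 10×256 + 6×16 + 3 = 6755 (decimal)
Compute 6755 + -4572 = 2183
Convert 2183 (decimal) → 2183 = 8×256 + 8×16 + 7 → 0x887 (hexadecimal)
0x887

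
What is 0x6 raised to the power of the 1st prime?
Convert 0x6 (hexadecimal) → 6 (decimal)
Convert the 1st prime (prime index) → 2 (decimal)
Compute 6 ^ 2 = 36
36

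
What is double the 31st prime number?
The 31st prime number = 127
Compute 127 × 2 = 254
254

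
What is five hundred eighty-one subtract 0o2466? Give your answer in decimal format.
Convert five hundred eighty-one (English words) → 5×100 + 81 = 581 (decimal)
Convert 0o2466 (octal) → 2×512 + 4×64 + 6×8 + 6 = 1334 (decimal)
Compute 581 - 1334 = -753
-753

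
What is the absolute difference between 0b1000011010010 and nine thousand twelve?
Convert 0b1000011010010 (binary) → 4096 + 128 + 64 + 16 + 2 = 4306 (decimal)
Convert nine thousand twelve (English words) → 9×1000 + 12 = 9012 (decimal)
Compute |4306 - 9012| = 4706
4706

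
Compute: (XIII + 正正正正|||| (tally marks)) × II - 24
Convert XIII (Roman numeral) → 10 + 1 + 1 + 1 = 13 (decimal)
Convert 正正正正|||| (tally marks) → 5 + 5 + 5 + 5 + 4 = 24 (decimal)
Convert II (Roman numeral) → 1 + 1 = 2 (decimal)
Expression in decimal: (13 + 24) × 2 - 24
Parentheses first: 13 + 24 = 37
Multiply: 37 × 2 = 74
Subtract: 74 - 24 = 50
50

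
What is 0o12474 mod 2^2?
Convert 0o12474 (octal) → 1×4096 + 2×512 + 4×64 + 7×8 + 4 = 5436 (decimal)
Convert 2^2 (power) → 4 (decimal)
Compute 5436 mod 4 = 0
0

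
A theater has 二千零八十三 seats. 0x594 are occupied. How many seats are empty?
Convert 二千零八十三 (Chinese numeral) → 2×1000 + 8×10 + 3 = 2083 (decimal)
Convert 0x594 (hexadecimal) → 5×256 + 9×16 + 4 = 1428 (decimal)
Compute 2083 - 1428 = 655
655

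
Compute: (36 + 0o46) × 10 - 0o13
Convert 0o46 (octal) → 4×8 + 6 = 38 (decimal)
Convert 0o13 (octal) → 1×8 + 3 = 11 (decimal)
Expression in decimal: (36 + 38) × 10 - 11
Parentheses first: 36 + 38 = 74
Multiply: 74 × 10 = 740
Subtract: 740 - 11 = 729
729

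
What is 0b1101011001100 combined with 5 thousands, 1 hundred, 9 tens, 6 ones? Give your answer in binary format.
Convert 0b1101011001100 (binary) → 4096 + 2048 + 512 + 128 + 64 + 8 + 4 = 6860 (decimal)
Convert 5 thousands, 1 hundred, 9 tens, 6 ones (place-value notation) → 5×1000 + 1×100 + 9×10 + 6 = 5196 (decimal)
Compute 6860 + 5196 = 12056
Convert 12056 (decimal) → 12056 = 8192 + 2048 + 1024 + 512 + 256 + 16 + 8 → 0b10111100011000 (binary)
0b10111100011000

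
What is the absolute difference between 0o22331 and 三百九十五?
Convert 0o22331 (octal) → 2×4096 + 2×512 + 3×64 + 3×8 + 1 = 9433 (decimal)
Convert 三百九十五 (Chinese numeral) → 3×100 + 9×10 + 5 = 395 (decimal)
Compute |9433 - 395| = 9038
9038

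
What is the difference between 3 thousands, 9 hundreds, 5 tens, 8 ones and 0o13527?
Convert 3 thousands, 9 hundreds, 5 tens, 8 ones (place-value notation) → 3×1000 + 9×100 + 5×10 + 8 = 3958 (decimal)
Convert 0o13527 (octal) → 1×4096 + 3×512 + 5×64 + 2×8 + 7 = 5975 (decimal)
Difference: |3958 - 5975| = 2017
2017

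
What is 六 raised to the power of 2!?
Convert 六 (Chinese numeral) → 6 (decimal)
Convert 2! (factorial) → 2 (decimal)
Compute 6 ^ 2 = 36
36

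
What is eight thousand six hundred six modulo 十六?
Convert eight thousand six hundred six (English words) → 8×1000 + 6×100 + 6 = 8606 (decimal)
Convert 十六 (Chinese numeral) → 1×10 + 6 = 16 (decimal)
Compute 8606 mod 16 = 14
14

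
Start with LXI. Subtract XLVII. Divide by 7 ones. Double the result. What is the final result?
Convert LXI (Roman numeral) → 50 + 10 + 1 = 61 (decimal)
Start: 61
Convert XLVII (Roman numeral) → 40 + 5 + 1 + 1 = 47 (decimal)
61 - 47 = 14
Convert 7 ones (place-value notation) → 7 (decimal)
14 ÷ 7 = 2
2 × 2 = 4
4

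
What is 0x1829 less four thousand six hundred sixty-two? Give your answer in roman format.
Convert 0x1829 (hexadecimal) → 1×4096 + 8×256 + 2×16 + 9 = 6185 (decimal)
Convert four thousand six hundred sixty-two (English words) → 4×1000 + 6×100 + 62 = 4662 (decimal)
Compute 6185 - 4662 = 1523
Convert 1523 (decimal) → 1523 = 1000 + 500 + 10 + 10 + 1 + 1 + 1 → MDXXIII (Roman numeral)
MDXXIII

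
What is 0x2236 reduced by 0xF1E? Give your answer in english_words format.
Convert 0x2236 (hexadecimal) → 2×4096 + 2×256 + 3×16 + 6 = 8758 (decimal)
Convert 0xF1E (hexadecimal) → 15×256 + 1×16 + 14 = 3870 (decimal)
Compute 8758 - 3870 = 4888
Convert 4888 (decimal) → 4888 = 4×1000 + 8×100 + 88 → four thousand eight hundred eighty-eight (English words)
four thousand eight hundred eighty-eight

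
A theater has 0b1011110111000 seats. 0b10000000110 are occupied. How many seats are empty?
Convert 0b1011110111000 (binary) → 4096 + 1024 + 512 + 256 + 128 + 32 + 16 + 8 = 6072 (decimal)
Convert 0b10000000110 (binary) → 1024 + 4 + 2 = 1030 (decimal)
Compute 6072 - 1030 = 5042
5042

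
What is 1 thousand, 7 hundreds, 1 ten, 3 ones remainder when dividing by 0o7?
Convert 1 thousand, 7 hundreds, 1 ten, 3 ones (place-value notation) → 1×1000 + 7×100 + 1×10 + 3 = 1713 (decimal)
Convert 0o7 (octal) → 7 (decimal)
Compute 1713 mod 7 = 5
5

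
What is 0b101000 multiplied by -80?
Convert 0b101000 (binary) → 32 + 8 = 40 (decimal)
Compute 40 × -80 = -3200
-3200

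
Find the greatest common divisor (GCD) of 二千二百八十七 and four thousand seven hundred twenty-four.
Convert 二千二百八十七 (Chinese numeral) → 2×1000 + 2×100 + 8×10 + 7 = 2287 (decimal)
Convert four thousand seven hundred twenty-four (English words) → 4×1000 + 7×100 + 24 = 4724 (decimal)
Compute gcd(2287, 4724) = 1
1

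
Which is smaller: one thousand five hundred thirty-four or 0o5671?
Convert one thousand five hundred thirty-four (English words) → 1×1000 + 5×100 + 34 = 1534 (decimal)
Convert 0o5671 (octal) → 5×512 + 6×64 + 7×8 + 1 = 3001 (decimal)
Compare 1534 vs 3001: smaller = 1534
1534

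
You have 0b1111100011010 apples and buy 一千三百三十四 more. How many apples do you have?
Convert 0b1111100011010 (binary) → 4096 + 2048 + 1024 + 512 + 256 + 16 + 8 + 2 = 7962 (decimal)
Convert 一千三百三十四 (Chinese numeral) → 1×1000 + 3×100 + 3×10 + 4 = 1334 (decimal)
Compute 7962 + 1334 = 9296
9296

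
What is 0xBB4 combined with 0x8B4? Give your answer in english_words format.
Convert 0xBB4 (hexadecimal) → 11×256 + 11×16 + 4 = 2996 (decimal)
Convert 0x8B4 (hexadecimal) → 8×256 + 11×16 + 4 = 2228 (decimal)
Compute 2996 + 2228 = 5224
Convert 5224 (decimal) → 5224 = 5×1000 + 2×100 + 24 → five thousand two hundred twenty-four (English words)
five thousand two hundred twenty-four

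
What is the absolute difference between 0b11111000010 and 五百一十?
Convert 0b11111000010 (binary) → 1024 + 512 + 256 + 128 + 64 + 2 = 1986 (decimal)
Convert 五百一十 (Chinese numeral) → 5×100 + 1×10 = 510 (decimal)
Compute |1986 - 510| = 1476
1476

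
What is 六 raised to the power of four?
Convert 六 (Chinese numeral) → 6 (decimal)
Convert four (English words) → 4 (decimal)
Compute 6 ^ 4 = 1296
1296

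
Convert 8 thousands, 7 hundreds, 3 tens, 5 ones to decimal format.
Convert 8 thousands, 7 hundreds, 3 tens, 5 ones (place-value notation) → 8×1000 + 7×100 + 3×10 + 5 = 8735 (decimal)
8735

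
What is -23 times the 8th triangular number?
Convert the 8th triangular number (triangular index) → 8×9/2 = 36 (decimal)
Compute -23 × 36 = -828
-828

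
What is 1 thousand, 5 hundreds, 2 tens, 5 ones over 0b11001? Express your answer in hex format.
Convert 1 thousand, 5 hundreds, 2 tens, 5 ones (place-value notation) → 1×1000 + 5×100 + 2×10 + 5 = 1525 (decimal)
Convert 0b11001 (binary) → 16 + 8 + 1 = 25 (decimal)
Compute 1525 ÷ 25 = 61
Convert 61 (decimal) → 61 = 3×16 + 13 → 0x3D (hexadecimal)
0x3D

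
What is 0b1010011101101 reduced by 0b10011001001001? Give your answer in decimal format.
Convert 0b1010011101101 (binary) → 4096 + 1024 + 128 + 64 + 32 + 8 + 4 + 1 = 5357 (decimal)
Convert 0b10011001001001 (binary) → 8192 + 1024 + 512 + 64 + 8 + 1 = 9801 (decimal)
Compute 5357 - 9801 = -4444
-4444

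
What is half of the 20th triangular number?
The 20th triangular number = 20×21/2 = 210
Compute 210 ÷ 2 = 105
105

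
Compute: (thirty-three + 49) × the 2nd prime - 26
Convert thirty-three (English words) → 33 (decimal)
Convert the 2nd prime (prime index) → 3 (decimal)
Expression in decimal: (33 + 49) × 3 - 26
Parentheses first: 33 + 49 = 82
Multiply: 82 × 3 = 246
Subtract: 246 - 26 = 220
220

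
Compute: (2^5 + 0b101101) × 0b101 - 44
Convert 2^5 (power) → 32 (decimal)
Convert 0b101101 (binary) → 32 + 8 + 4 + 1 = 45 (decimal)
Convert 0b101 (binary) → 4 + 1 = 5 (decimal)
Expression in decimal: (32 + 45) × 5 - 44
Parentheses first: 32 + 45 = 77
Multiply: 77 × 5 = 385
Subtract: 385 - 44 = 341
341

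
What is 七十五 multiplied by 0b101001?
Convert 七十五 (Chinese numeral) → 7×10 + 5 = 75 (decimal)
Convert 0b101001 (binary) → 32 + 8 + 1 = 41 (decimal)
Compute 75 × 41 = 3075
3075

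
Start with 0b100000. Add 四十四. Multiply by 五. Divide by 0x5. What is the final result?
Convert 0b100000 (binary) → 32 (decimal)
Start: 32
Convert 四十四 (Chinese numeral) → 4×10 + 4 = 44 (decimal)
32 + 44 = 76
Convert 五 (Chinese numeral) → 5 (decimal)
76 × 5 = 380
Convert 0x5 (hexadecimal) → 5 (decimal)
380 ÷ 5 = 76
76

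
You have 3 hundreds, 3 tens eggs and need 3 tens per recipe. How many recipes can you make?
Convert 3 hundreds, 3 tens (place-value notation) → 3×100 + 3×10 = 330 (decimal)
Convert 3 tens (place-value notation) → 3×10 = 30 (decimal)
Compute 330 ÷ 30 = 11
11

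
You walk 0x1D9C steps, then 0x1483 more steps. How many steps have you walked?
Convert 0x1D9C (hexadecimal) → 1×4096 + 13×256 + 9×16 + 12 = 7580 (decimal)
Convert 0x1483 (hexadecimal) → 1×4096 + 4×256 + 8×16 + 3 = 5251 (decimal)
Compute 7580 + 5251 = 12831
12831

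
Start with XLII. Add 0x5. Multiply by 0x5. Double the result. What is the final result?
Convert XLII (Roman numeral) → 40 + 1 + 1 = 42 (decimal)
Start: 42
Convert 0x5 (hexadecimal) → 5 (decimal)
42 + 5 = 47
Convert 0x5 (hexadecimal) → 5 (decimal)
47 × 5 = 235
235 × 2 = 470
470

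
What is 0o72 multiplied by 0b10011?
Convert 0o72 (octal) → 7×8 + 2 = 58 (decimal)
Convert 0b10011 (binary) → 16 + 2 + 1 = 19 (decimal)
Compute 58 × 19 = 1102
1102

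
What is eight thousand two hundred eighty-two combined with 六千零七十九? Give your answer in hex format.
Convert eight thousand two hundred eighty-two (English words) → 8×1000 + 2×100 + 82 = 8282 (decimal)
Convert 六千零七十九 (Chinese numeral) → 6×1000 + 7×10 + 9 = 6079 (decimal)
Compute 8282 + 6079 = 14361
Convert 14361 (decimal) → 14361 = 3×4096 + 8×256 + 1×16 + 9 → 0x3819 (hexadecimal)
0x3819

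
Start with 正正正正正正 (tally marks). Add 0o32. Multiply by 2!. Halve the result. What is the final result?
Convert 正正正正正正 (tally marks) → 5 + 5 + 5 + 5 + 5 + 5 = 30 (decimal)
Start: 30
Convert 0o32 (octal) → 3×8 + 2 = 26 (decimal)
30 + 26 = 56
Convert 2! (factorial) → 2 (decimal)
56 × 2 = 112
112 ÷ 2 = 56
56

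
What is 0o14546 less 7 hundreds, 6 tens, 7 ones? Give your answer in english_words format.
Convert 0o14546 (octal) → 1×4096 + 4×512 + 5×64 + 4×8 + 6 = 6502 (decimal)
Convert 7 hundreds, 6 tens, 7 ones (place-value notation) → 7×100 + 6×10 + 7 = 767 (decimal)
Compute 6502 - 767 = 5735
Convert 5735 (decimal) → 5735 = 5×1000 + 7×100 + 35 → five thousand seven hundred thirty-five (English words)
five thousand seven hundred thirty-five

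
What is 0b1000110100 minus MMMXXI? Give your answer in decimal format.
Convert 0b1000110100 (binary) → 512 + 32 + 16 + 4 = 564 (decimal)
Convert MMMXXI (Roman numeral) → 1000 + 1000 + 1000 + 10 + 10 + 1 = 3021 (decimal)
Compute 564 - 3021 = -2457
-2457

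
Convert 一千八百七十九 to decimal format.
Convert 一千八百七十九 (Chinese numeral) → 1×1000 + 8×100 + 7×10 + 9 = 1879 (decimal)
1879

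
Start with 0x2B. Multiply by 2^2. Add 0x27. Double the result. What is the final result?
Convert 0x2B (hexadecimal) → 2×16 + 11 = 43 (decimal)
Start: 43
Convert 2^2 (power) → 4 (decimal)
43 × 4 = 172
Convert 0x27 (hexadecimal) → 2×16 + 7 = 39 (decimal)
172 + 39 = 211
211 × 2 = 422
422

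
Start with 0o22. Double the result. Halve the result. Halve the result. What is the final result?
Convert 0o22 (octal) → 2×8 + 2 = 18 (decimal)
Start: 18
18 × 2 = 36
36 ÷ 2 = 18
18 ÷ 2 = 9
9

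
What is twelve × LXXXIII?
Convert twelve (English words) → 12 (decimal)
Convert LXXXIII (Roman numeral) → 50 + 10 + 10 + 10 + 1 + 1 + 1 = 83 (decimal)
Compute 12 × 83 = 996
996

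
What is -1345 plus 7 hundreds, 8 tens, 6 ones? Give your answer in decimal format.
Convert 7 hundreds, 8 tens, 6 ones (place-value notation) → 7×100 + 8×10 + 6 = 786 (decimal)
Compute -1345 + 786 = -559
-559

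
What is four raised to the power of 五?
Convert four (English words) → 4 (decimal)
Convert 五 (Chinese numeral) → 5 (decimal)
Compute 4 ^ 5 = 1024
1024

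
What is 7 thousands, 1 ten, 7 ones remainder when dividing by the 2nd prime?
Convert 7 thousands, 1 ten, 7 ones (place-value notation) → 7×1000 + 1×10 + 7 = 7017 (decimal)
Convert the 2nd prime (prime index) → 3 (decimal)
Compute 7017 mod 3 = 0
0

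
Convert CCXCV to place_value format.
Convert CCXCV (Roman numeral) → 100 + 100 + 90 + 5 = 295 (decimal)
Convert 295 (decimal) → 295 = 2×100 + 9×10 + 5 → 2 hundreds, 9 tens, 5 ones (place-value notation)
2 hundreds, 9 tens, 5 ones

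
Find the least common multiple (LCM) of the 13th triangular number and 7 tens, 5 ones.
Convert the 13th triangular number (triangular index) → 13×14/2 = 91 (decimal)
Convert 7 tens, 5 ones (place-value notation) → 7×10 + 5 = 75 (decimal)
Compute lcm(91, 75) = 6825
6825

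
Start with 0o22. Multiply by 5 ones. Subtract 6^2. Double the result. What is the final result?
Convert 0o22 (octal) → 2×8 + 2 = 18 (decimal)
Start: 18
Convert 5 ones (place-value notation) → 5 (decimal)
18 × 5 = 90
Convert 6^2 (power) → 36 (decimal)
90 - 36 = 54
54 × 2 = 108
108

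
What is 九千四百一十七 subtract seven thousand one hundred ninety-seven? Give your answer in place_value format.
Convert 九千四百一十七 (Chinese numeral) → 9×1000 + 4×100 + 1×10 + 7 = 9417 (decimal)
Convert seven thousand one hundred ninety-seven (English words) → 7×1000 + 1×100 + 97 = 7197 (decimal)
Compute 9417 - 7197 = 2220
Convert 2220 (decimal) → 2220 = 2×1000 + 2×100 + 2×10 → 2 thousands, 2 hundreds, 2 tens (place-value notation)
2 thousands, 2 hundreds, 2 tens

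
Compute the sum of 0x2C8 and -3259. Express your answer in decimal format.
Convert 0x2C8 (hexadecimal) → 2×256 + 12×16 + 8 = 712 (decimal)
Compute 712 + -3259 = -2547
-2547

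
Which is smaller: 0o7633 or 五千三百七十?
Convert 0o7633 (octal) → 7×512 + 6×64 + 3×8 + 3 = 3995 (decimal)
Convert 五千三百七十 (Chinese numeral) → 5×1000 + 3×100 + 7×10 = 5370 (decimal)
Compare 3995 vs 5370: smaller = 3995
3995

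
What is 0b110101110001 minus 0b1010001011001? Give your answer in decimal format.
Convert 0b110101110001 (binary) → 2048 + 1024 + 256 + 64 + 32 + 16 + 1 = 3441 (decimal)
Convert 0b1010001011001 (binary) → 4096 + 1024 + 64 + 16 + 8 + 1 = 5209 (decimal)
Compute 3441 - 5209 = -1768
-1768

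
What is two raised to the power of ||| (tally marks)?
Convert two (English words) → 2 (decimal)
Convert ||| (tally marks) → 3 (decimal)
Compute 2 ^ 3 = 8
8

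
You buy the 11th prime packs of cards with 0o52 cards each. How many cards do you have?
Convert 0o52 (octal) → 5×8 + 2 = 42 (decimal)
Convert the 11th prime (prime index) → 31 (decimal)
Compute 42 × 31 = 1302
1302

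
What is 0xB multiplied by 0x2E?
Convert 0xB (hexadecimal) → 11 (decimal)
Convert 0x2E (hexadecimal) → 2×16 + 14 = 46 (decimal)
Compute 11 × 46 = 506
506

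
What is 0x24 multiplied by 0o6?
Convert 0x24 (hexadecimal) → 2×16 + 4 = 36 (decimal)
Convert 0o6 (octal) → 6 (decimal)
Compute 36 × 6 = 216
216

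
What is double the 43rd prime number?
The 43rd prime number = 191
Compute 191 × 2 = 382
382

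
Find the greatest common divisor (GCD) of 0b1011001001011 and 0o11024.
Convert 0b1011001001011 (binary) → 4096 + 1024 + 512 + 64 + 8 + 2 + 1 = 5707 (decimal)
Convert 0o11024 (octal) → 1×4096 + 1×512 + 2×8 + 4 = 4628 (decimal)
Compute gcd(5707, 4628) = 13
13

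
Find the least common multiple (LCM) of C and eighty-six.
Convert C (Roman numeral) → 100 (decimal)
Convert eighty-six (English words) → 86 (decimal)
Compute lcm(100, 86) = 4300
4300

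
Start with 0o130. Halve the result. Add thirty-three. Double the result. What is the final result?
Convert 0o130 (octal) → 1×64 + 3×8 = 88 (decimal)
Start: 88
88 ÷ 2 = 44
Convert thirty-three (English words) → 33 (decimal)
44 + 33 = 77
77 × 2 = 154
154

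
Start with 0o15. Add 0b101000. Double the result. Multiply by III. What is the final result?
Convert 0o15 (octal) → 1×8 + 5 = 13 (decimal)
Start: 13
Convert 0b101000 (binary) → 32 + 8 = 40 (decimal)
13 + 40 = 53
53 × 2 = 106
Convert III (Roman numeral) → 1 + 1 + 1 = 3 (decimal)
106 × 3 = 318
318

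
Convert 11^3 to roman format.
Convert 11^3 (power) → 1331 (decimal)
Convert 1331 (decimal) → 1331 = 1000 + 100 + 100 + 100 + 10 + 10 + 10 + 1 → MCCCXXXI (Roman numeral)
MCCCXXXI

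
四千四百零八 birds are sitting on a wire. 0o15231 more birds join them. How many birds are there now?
Convert 四千四百零八 (Chinese numeral) → 4×1000 + 4×100 + 8 = 4408 (decimal)
Convert 0o15231 (octal) → 1×4096 + 5×512 + 2×64 + 3×8 + 1 = 6809 (decimal)
Compute 4408 + 6809 = 11217
11217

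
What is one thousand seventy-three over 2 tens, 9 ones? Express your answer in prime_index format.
Convert one thousand seventy-three (English words) → 1×1000 + 73 = 1073 (decimal)
Convert 2 tens, 9 ones (place-value notation) → 2×10 + 9 = 29 (decimal)
Compute 1073 ÷ 29 = 37
Convert 37 (decimal) → the 12th prime (prime index)
the 12th prime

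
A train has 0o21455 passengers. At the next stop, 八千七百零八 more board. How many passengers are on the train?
Convert 0o21455 (octal) → 2×4096 + 1×512 + 4×64 + 5×8 + 5 = 9005 (decimal)
Convert 八千七百零八 (Chinese numeral) → 8×1000 + 7×100 + 8 = 8708 (decimal)
Compute 9005 + 8708 = 17713
17713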